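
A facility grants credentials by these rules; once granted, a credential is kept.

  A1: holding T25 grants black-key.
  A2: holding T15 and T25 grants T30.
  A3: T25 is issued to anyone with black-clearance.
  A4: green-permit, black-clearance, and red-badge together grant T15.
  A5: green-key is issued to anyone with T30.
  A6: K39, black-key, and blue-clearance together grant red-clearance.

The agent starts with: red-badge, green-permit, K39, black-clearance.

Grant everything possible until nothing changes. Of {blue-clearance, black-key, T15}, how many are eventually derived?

2

Holding green-permit, black-clearance, and red-badge grants T15 (A4).
Holding black-clearance grants T25 (A3).
Holding T25 grants black-key (A1).
No rule produces blue-clearance, and it is not given.
black-key: reached.
T15: reached.
Reached: black-key and T15 — 2 of the 3.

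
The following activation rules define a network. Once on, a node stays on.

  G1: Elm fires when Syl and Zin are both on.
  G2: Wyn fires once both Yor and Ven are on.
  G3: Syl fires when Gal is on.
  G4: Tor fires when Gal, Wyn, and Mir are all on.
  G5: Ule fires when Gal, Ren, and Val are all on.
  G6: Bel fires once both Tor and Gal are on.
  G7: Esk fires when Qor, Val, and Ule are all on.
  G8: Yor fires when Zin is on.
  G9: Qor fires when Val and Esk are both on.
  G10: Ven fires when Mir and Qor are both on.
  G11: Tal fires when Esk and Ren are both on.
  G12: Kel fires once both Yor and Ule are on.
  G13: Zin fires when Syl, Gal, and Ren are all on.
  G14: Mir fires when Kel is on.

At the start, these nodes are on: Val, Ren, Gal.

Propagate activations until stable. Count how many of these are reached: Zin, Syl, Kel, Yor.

4

G3: Gal on → Syl on.
Gal, Ren, and Val are on, so Ule fires (G5).
G13: Syl, Gal, and Ren on → Zin on.
Zin is on, so Yor fires (G8).
Yor and Ule are on, so Kel fires (G12).
Zin: reached.
Syl: reached.
Kel: reached.
Yor: reached.
All 4 are reached.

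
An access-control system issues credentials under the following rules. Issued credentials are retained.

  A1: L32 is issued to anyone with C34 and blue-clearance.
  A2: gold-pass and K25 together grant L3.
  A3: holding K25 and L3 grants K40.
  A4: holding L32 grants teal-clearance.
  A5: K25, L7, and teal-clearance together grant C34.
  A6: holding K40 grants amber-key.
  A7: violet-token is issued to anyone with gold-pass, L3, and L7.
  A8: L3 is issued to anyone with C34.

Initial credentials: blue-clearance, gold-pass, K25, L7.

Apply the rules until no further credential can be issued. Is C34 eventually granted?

No

C34 would need K25, L7, and teal-clearance (A5), but teal-clearance is never granted.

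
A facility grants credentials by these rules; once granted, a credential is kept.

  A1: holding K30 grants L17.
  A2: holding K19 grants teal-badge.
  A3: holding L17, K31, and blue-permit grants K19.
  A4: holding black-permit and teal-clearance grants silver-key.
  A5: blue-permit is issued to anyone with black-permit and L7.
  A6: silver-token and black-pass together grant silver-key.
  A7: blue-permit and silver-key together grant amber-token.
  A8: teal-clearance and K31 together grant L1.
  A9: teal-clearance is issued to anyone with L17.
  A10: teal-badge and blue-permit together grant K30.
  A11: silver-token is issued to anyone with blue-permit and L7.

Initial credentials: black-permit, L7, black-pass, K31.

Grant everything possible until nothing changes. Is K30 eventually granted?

No

K30 would need teal-badge and blue-permit (A10), but teal-badge is never granted.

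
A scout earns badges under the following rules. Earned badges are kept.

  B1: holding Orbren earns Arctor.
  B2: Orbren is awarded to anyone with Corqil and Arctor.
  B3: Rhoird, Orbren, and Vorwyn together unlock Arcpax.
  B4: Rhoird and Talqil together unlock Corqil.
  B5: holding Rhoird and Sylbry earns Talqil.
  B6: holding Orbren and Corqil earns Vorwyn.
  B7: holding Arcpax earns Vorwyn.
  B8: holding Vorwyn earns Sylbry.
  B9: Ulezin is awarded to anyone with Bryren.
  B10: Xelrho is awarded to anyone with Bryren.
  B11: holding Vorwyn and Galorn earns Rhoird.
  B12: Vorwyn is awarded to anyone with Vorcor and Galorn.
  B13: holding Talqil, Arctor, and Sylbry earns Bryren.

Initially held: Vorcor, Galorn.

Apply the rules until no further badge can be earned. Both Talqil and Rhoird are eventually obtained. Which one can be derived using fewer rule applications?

Rhoird

Rhoird: With Vorcor and Galorn, Vorwyn is earned (B12). With Vorwyn and Galorn, Rhoird is earned (B11). [2 rule applications]
Talqil: With Vorcor and Galorn, Vorwyn is earned (B12). With Vorwyn and Galorn, Rhoird is earned (B11). With Vorwyn, Sylbry is earned (B8). With Rhoird and Sylbry, Talqil is earned (B5). [4 rule applications]
Rhoird needs fewer.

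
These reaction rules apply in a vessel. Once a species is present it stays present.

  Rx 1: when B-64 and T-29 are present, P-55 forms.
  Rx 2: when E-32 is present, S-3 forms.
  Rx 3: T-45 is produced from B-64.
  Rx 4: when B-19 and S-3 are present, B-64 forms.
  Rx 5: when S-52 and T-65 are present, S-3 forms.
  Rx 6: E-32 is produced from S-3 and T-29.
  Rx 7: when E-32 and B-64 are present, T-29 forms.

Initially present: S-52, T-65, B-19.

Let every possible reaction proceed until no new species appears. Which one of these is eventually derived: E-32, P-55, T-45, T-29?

T-45

S-52 and T-65 present → S-3 forms (Rx 5).
B-19 and S-3 present → B-64 forms (Rx 4).
B-64 present → T-45 forms (Rx 3).
P-55 would need B-64 and T-29 (Rx 1), but T-29 never forms. T-29 would need E-32 and B-64 (Rx 7), but E-32 never forms. E-32 would need S-3 and T-29 (Rx 6), but T-29 never forms.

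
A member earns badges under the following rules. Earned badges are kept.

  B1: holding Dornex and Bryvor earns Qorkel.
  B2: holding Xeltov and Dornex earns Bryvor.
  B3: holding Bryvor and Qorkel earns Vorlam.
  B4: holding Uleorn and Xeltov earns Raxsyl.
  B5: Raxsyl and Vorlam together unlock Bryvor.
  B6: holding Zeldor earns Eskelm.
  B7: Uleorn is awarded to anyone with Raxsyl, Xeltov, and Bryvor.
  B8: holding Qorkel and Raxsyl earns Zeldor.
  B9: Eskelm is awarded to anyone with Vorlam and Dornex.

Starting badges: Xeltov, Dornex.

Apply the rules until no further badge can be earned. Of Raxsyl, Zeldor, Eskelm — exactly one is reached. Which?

With Xeltov and Dornex, Bryvor is earned (B2).
With Dornex and Bryvor, Qorkel is earned (B1).
With Bryvor and Qorkel, Vorlam is earned (B3).
With Vorlam and Dornex, Eskelm is earned (B9).
Raxsyl would need Uleorn and Xeltov (B4), but Uleorn is never earned. Zeldor would need Qorkel and Raxsyl (B8), but Raxsyl is never earned.

Eskelm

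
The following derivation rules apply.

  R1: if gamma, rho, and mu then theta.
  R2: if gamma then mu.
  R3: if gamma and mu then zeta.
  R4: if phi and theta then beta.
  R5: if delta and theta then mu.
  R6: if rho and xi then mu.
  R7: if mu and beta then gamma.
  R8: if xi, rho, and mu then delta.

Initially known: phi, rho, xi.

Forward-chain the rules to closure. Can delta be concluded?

From rho and xi, R6 gives mu.
xi, rho, and mu hold, so delta follows (R8).

Yes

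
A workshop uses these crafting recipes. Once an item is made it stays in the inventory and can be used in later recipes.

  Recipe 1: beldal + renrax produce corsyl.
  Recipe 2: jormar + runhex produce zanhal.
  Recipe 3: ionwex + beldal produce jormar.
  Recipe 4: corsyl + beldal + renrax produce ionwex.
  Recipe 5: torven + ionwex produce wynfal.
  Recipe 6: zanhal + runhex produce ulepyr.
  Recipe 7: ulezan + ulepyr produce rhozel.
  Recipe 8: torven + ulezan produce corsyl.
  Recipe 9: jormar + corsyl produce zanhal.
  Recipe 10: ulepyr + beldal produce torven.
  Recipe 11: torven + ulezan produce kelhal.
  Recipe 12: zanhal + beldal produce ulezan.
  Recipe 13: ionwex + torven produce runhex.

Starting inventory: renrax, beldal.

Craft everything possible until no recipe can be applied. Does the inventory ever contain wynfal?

No

wynfal would need torven and ionwex (Recipe 5), but torven is never obtained.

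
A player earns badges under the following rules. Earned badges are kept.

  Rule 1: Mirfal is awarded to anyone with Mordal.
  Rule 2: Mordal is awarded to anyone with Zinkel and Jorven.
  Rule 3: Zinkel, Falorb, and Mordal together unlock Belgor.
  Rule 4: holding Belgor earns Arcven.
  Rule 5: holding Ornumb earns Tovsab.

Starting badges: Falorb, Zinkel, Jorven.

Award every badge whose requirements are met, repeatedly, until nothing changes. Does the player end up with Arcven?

Yes

With Zinkel and Jorven, Mordal is earned (Rule 2).
With Zinkel, Falorb, and Mordal, Belgor is earned (Rule 3).
With Belgor, Arcven is earned (Rule 4).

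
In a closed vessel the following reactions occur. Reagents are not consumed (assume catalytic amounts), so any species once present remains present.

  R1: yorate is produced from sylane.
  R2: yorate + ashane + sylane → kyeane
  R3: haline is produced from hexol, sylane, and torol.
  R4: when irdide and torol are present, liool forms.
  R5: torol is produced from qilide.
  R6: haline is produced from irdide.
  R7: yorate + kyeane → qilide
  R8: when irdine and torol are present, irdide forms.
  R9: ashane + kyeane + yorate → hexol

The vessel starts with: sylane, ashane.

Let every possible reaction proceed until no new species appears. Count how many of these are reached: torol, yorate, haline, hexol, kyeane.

sylane present → yorate forms (R1).
yorate, ashane, and sylane present → kyeane forms (R2).
ashane, kyeane, and yorate present → hexol forms (R9).
yorate and kyeane present → qilide forms (R7).
qilide present → torol forms (R5).
hexol, sylane, and torol present → haline forms (R3).
torol: reached.
yorate: reached.
haline: reached.
hexol: reached.
kyeane: reached.
All 5 are reached.

5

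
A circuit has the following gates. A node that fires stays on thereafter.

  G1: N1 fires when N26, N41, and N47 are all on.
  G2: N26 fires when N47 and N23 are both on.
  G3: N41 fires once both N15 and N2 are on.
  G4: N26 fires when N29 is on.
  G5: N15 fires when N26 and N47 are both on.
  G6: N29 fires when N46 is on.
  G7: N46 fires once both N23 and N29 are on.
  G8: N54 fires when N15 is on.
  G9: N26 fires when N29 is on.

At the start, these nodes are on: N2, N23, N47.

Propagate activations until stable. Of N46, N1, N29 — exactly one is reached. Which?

N47 and N23 are on, so N26 fires (G2).
G5: N26 and N47 on → N15 on.
G3: N15 and N2 on → N41 on.
N26, N41, and N47 are on, so N1 fires (G1).
N29 would need N46 (G6), but N46 never turns on. N46 would need N23 and N29 (G7), but N29 never turns on.

N1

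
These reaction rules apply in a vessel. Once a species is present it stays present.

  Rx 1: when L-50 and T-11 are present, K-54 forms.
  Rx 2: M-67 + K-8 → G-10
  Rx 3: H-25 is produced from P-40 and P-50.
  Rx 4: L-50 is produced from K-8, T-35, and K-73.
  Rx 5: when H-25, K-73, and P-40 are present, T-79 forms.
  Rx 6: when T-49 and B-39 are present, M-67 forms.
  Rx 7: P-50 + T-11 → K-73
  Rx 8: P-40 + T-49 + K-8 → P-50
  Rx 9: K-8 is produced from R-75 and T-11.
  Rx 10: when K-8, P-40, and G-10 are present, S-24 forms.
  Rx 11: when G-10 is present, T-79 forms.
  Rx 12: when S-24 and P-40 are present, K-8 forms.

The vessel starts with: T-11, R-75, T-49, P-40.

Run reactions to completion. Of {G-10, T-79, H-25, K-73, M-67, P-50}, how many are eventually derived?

R-75 and T-11 present → K-8 forms (Rx 9).
P-40, T-49, and K-8 present → P-50 forms (Rx 8).
P-50 and T-11 present → K-73 forms (Rx 7).
P-40 and P-50 present → H-25 forms (Rx 3).
H-25, K-73, and P-40 present → T-79 forms (Rx 5).
G-10 would need M-67 and K-8 (Rx 2), but M-67 never forms.
T-79: reached.
H-25: reached.
K-73: reached.
M-67 would need T-49 and B-39 (Rx 6), but B-39 never forms.
P-50: reached.
Reached: T-79, H-25, K-73, and P-50 — 4 of the 6.

4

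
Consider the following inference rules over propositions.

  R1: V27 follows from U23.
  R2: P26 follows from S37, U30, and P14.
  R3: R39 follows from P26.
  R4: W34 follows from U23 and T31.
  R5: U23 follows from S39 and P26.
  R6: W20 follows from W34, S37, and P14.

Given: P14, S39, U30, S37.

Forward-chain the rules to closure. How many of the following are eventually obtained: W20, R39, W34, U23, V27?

3

S37, U30, and P14 hold, so P26 follows (R2).
From P26, R3 gives R39.
S39 and P26 hold, so U23 follows (R5).
U23 holds, so V27 follows (R1).
W20 would need W34, S37, and P14 (R6), but W34 is never established.
R39: reached.
W34 would need U23 and T31 (R4), but T31 is never established.
U23: reached.
V27: reached.
Reached: R39, U23, and V27 — 3 of the 5.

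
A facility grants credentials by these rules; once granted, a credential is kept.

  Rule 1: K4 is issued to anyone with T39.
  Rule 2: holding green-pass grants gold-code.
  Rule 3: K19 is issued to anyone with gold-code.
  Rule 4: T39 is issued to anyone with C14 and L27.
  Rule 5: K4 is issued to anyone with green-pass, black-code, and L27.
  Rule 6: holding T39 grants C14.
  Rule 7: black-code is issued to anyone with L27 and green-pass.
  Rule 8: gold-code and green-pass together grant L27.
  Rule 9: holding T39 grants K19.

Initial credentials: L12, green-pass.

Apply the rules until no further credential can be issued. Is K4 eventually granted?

Holding green-pass grants gold-code (Rule 2).
Holding gold-code and green-pass grants L27 (Rule 8).
Holding L27 and green-pass grants black-code (Rule 7).
Holding green-pass, black-code, and L27 grants K4 (Rule 5).

Yes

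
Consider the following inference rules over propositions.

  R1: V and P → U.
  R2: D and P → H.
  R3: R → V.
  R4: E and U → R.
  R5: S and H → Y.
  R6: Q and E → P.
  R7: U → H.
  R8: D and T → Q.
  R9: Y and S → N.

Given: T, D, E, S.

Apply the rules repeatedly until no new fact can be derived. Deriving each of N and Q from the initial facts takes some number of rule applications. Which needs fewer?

Q

Q: D and T hold, so Q follows (R8). [1 rule application]
N: D and T hold, so Q follows (R8). Q and E hold, so P follows (R6). D and P hold, so H follows (R2). From S and H, R5 gives Y. From Y and S, R9 gives N. [5 rule applications]
Q needs fewer.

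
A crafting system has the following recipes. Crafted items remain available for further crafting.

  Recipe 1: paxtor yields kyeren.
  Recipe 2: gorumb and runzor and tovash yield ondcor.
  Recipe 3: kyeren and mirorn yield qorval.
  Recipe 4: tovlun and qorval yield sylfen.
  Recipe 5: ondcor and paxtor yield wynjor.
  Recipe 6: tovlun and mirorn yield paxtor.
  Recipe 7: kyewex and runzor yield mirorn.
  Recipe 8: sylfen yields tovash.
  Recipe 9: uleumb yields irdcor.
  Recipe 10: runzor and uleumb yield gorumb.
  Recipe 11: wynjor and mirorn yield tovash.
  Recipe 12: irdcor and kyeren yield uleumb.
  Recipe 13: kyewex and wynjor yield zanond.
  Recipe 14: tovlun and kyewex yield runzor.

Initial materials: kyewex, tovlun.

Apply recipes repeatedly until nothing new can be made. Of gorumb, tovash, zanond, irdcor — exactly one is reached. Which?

tovash

tovlun and kyewex → runzor (Recipe 14).
kyewex and runzor → mirorn (Recipe 7).
tovlun and mirorn → paxtor (Recipe 6).
Using Recipe 1, paxtor makes kyeren.
Using Recipe 3, kyeren and mirorn make qorval.
Using Recipe 4, tovlun and qorval make sylfen.
sylfen → tovash (Recipe 8).
zanond would need kyewex and wynjor (Recipe 13), but wynjor is never obtained. irdcor would need uleumb (Recipe 9), but uleumb is never obtained. gorumb would need runzor and uleumb (Recipe 10), but uleumb is never obtained.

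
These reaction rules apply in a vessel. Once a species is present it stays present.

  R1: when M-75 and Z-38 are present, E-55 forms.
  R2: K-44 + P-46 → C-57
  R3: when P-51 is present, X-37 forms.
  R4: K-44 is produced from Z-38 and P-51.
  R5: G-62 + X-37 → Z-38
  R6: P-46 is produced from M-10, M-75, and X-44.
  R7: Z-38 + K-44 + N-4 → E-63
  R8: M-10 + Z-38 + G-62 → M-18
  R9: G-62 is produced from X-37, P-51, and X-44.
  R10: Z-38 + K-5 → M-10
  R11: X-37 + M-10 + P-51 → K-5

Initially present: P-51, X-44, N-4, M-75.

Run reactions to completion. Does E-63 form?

P-51 present → X-37 forms (R3).
X-37, P-51, and X-44 present → G-62 forms (R9).
G-62 and X-37 present → Z-38 forms (R5).
Z-38 and P-51 present → K-44 forms (R4).
Z-38, K-44, and N-4 present → E-63 forms (R7).

Yes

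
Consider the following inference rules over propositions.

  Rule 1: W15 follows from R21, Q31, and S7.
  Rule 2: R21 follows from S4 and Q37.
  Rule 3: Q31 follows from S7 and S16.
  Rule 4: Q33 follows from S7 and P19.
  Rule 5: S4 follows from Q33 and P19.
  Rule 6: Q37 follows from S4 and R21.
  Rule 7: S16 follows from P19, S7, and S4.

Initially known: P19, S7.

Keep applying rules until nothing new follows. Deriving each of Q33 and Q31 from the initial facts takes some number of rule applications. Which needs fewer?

Q33

Q33: From S7 and P19, Rule 4 gives Q33. [1 rule application]
Q31: From S7 and P19, Rule 4 gives Q33. From Q33 and P19, Rule 5 gives S4. P19, S7, and S4 hold, so S16 follows (Rule 7). S7 and S16 hold, so Q31 follows (Rule 3). [4 rule applications]
Q33 needs fewer.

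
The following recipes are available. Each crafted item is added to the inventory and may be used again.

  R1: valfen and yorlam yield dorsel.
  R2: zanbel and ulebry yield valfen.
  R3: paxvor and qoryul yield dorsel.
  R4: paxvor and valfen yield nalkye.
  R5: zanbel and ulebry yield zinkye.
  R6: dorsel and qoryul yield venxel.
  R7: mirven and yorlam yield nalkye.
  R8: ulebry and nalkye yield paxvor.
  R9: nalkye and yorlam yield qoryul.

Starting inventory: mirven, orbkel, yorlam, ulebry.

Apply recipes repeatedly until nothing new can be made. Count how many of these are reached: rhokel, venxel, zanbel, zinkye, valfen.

mirven and yorlam → nalkye (R7).
nalkye and yorlam → qoryul (R9).
ulebry and nalkye → paxvor (R8).
Using R3, paxvor and qoryul make dorsel.
Using R6, dorsel and qoryul make venxel.
No rule produces rhokel, and it is not given.
venxel: reached.
No rule produces zanbel, and it is not given.
zinkye would need zanbel and ulebry (R5), but zanbel is never obtained.
valfen would need zanbel and ulebry (R2), but zanbel is never obtained.
Reached: venxel — 1 of the 5.

1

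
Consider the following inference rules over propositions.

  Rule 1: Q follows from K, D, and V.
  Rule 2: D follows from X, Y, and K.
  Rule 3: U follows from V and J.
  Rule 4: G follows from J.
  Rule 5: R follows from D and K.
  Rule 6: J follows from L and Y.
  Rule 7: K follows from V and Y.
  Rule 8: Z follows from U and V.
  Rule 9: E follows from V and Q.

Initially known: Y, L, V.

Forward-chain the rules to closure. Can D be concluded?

D would need X, Y, and K (Rule 2), but X is never established.

No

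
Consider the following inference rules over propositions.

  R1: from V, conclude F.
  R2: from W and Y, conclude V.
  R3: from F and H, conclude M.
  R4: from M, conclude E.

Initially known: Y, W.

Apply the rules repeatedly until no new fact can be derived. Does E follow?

E would need M (R4), but M is never established.

No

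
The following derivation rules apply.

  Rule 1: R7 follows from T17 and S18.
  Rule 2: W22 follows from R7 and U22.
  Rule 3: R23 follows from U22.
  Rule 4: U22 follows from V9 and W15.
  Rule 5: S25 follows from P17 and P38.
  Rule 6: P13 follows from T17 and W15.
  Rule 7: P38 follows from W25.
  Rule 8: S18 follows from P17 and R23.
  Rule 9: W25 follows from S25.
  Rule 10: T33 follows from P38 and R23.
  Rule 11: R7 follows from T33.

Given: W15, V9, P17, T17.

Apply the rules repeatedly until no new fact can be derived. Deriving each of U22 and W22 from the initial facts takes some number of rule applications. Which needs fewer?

U22: V9 and W15 hold, so U22 follows (Rule 4). [1 rule application]
W22: V9 and W15 hold, so U22 follows (Rule 4). From U22, Rule 3 gives R23. P17 and R23 hold, so S18 follows (Rule 8). From T17 and S18, Rule 1 gives R7. R7 and U22 hold, so W22 follows (Rule 2). [5 rule applications]
U22 needs fewer.

U22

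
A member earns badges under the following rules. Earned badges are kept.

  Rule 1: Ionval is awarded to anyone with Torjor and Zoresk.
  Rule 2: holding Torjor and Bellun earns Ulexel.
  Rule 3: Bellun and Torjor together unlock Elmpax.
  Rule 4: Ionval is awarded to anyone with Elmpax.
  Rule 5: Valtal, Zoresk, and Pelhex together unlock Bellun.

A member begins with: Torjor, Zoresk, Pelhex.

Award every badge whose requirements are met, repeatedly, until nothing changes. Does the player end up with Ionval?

Yes

With Torjor and Zoresk, Ionval is earned (Rule 1).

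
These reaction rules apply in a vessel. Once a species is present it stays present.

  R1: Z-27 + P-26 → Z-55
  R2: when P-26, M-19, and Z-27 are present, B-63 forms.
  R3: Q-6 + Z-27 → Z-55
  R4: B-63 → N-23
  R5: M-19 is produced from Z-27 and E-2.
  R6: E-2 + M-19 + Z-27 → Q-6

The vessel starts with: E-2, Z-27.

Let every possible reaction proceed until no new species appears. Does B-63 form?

B-63 would need P-26, M-19, and Z-27 (R2), but P-26 never forms.

No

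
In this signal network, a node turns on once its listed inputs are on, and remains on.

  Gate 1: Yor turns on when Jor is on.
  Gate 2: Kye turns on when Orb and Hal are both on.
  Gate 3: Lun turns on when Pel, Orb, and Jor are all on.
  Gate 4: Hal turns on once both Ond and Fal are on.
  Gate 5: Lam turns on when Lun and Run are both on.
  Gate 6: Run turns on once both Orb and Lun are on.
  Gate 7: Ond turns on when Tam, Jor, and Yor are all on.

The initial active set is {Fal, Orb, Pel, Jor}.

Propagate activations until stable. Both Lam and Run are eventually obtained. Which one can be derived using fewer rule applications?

Run: Pel, Orb, and Jor are on, so Lun turns on (Gate 3). Orb and Lun are on, so Run turns on (Gate 6). [2 rule applications]
Lam: Pel, Orb, and Jor are on, so Lun turns on (Gate 3). Orb and Lun are on, so Run turns on (Gate 6). Gate 5: Lun and Run on → Lam on. [3 rule applications]
Run needs fewer.

Run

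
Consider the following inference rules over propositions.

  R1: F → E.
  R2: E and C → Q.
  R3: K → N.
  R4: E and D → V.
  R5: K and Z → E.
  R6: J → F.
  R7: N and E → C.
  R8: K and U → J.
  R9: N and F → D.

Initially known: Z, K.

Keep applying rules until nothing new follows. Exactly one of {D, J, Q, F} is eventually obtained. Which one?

K and Z hold, so E follows (R5).
From K, R3 gives N.
From N and E, R7 gives C.
From E and C, R2 gives Q.
F would need J (R6), but J is never established. D would need N and F (R9), but F is never established. J would need K and U (R8), but U is never established.

Q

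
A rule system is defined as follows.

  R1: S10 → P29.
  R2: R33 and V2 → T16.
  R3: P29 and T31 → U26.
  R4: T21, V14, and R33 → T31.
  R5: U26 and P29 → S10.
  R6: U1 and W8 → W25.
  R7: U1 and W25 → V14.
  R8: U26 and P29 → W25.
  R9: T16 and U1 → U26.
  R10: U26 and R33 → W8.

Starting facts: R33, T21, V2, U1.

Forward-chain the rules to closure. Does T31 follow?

Yes

From R33 and V2, R2 gives T16.
From T16 and U1, R9 gives U26.
U26 and R33 hold, so W8 follows (R10).
U1 and W8 hold, so W25 follows (R6).
From U1 and W25, R7 gives V14.
From T21, V14, and R33, R4 gives T31.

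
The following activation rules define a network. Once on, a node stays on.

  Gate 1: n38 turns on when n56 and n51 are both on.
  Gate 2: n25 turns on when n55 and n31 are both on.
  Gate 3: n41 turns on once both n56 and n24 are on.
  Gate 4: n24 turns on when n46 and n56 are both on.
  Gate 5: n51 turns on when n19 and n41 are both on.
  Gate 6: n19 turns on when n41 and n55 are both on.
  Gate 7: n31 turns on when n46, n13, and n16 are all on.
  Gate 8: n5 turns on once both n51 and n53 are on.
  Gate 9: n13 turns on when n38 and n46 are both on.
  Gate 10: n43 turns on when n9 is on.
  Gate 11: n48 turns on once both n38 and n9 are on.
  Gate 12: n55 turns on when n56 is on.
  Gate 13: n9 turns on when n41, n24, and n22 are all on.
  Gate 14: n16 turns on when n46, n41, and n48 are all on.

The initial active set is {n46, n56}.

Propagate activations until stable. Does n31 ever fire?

No

n31 would need n46, n13, and n16 (Gate 7), but n16 never turns on.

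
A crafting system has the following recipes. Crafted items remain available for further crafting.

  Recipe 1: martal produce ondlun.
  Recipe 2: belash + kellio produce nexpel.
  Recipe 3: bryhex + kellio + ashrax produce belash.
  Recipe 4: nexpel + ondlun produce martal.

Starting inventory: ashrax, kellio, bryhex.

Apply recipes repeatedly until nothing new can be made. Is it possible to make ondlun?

ondlun would need martal (Recipe 1), but martal is never obtained.

No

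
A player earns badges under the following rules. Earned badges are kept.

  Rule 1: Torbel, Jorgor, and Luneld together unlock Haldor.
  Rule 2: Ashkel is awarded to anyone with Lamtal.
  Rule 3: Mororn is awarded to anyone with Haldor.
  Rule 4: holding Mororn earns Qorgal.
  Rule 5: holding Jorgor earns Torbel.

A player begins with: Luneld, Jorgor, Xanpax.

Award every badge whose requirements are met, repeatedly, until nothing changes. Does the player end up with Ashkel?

No

Ashkel would need Lamtal (Rule 2), but Lamtal is never earned.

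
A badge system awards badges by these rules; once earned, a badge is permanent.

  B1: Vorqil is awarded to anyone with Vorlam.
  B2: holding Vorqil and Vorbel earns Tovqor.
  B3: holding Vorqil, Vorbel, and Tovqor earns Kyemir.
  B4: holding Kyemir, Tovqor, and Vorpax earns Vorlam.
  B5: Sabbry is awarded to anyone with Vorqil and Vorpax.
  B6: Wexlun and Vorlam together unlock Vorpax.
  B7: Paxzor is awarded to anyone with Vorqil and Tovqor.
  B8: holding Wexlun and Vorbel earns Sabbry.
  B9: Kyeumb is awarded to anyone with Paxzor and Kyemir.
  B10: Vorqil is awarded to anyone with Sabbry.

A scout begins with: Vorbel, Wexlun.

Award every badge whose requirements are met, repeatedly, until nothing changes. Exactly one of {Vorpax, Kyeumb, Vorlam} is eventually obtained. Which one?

Kyeumb

With Wexlun and Vorbel, Sabbry is earned (B8).
With Sabbry, Vorqil is earned (B10).
With Vorqil and Vorbel, Tovqor is earned (B2).
With Vorqil, Vorbel, and Tovqor, Kyemir is earned (B3).
With Vorqil and Tovqor, Paxzor is earned (B7).
With Paxzor and Kyemir, Kyeumb is earned (B9).
Vorpax would need Wexlun and Vorlam (B6), but Vorlam is never earned. Vorlam would need Kyemir, Tovqor, and Vorpax (B4), but Vorpax is never earned.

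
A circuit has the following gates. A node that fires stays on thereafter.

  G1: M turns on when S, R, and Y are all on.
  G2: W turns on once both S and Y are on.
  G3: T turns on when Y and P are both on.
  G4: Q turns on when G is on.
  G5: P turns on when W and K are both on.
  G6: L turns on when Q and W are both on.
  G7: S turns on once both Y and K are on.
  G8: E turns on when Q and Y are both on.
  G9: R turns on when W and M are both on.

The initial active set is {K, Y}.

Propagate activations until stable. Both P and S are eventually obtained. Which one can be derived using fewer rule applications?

S: G7: Y and K on → S on. [1 rule application]
P: G7: Y and K on → S on. G2: S and Y on → W on. G5: W and K on → P on. [3 rule applications]
S needs fewer.

S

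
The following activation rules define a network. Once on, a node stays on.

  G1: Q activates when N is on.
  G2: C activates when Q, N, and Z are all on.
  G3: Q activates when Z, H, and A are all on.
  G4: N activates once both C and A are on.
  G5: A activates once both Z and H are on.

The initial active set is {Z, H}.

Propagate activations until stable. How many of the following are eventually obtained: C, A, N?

G5: Z and H on → A on.
C would need Q, N, and Z (G2), but N never turns on.
A: reached.
N would need C and A (G4), but C never turns on.
Reached: A — 1 of the 3.

1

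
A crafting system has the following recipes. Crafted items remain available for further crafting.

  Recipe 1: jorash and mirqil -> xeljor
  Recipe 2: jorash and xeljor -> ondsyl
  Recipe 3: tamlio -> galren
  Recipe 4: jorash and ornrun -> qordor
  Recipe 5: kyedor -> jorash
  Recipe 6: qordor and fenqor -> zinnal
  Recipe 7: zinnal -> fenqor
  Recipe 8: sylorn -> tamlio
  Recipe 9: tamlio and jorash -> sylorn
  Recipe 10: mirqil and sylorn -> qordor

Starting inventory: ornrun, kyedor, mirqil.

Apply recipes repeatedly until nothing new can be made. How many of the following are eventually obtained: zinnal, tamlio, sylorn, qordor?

1

kyedor -> jorash (Recipe 5).
jorash and ornrun -> qordor (Recipe 4).
zinnal would need qordor and fenqor (Recipe 6), but fenqor is never obtained.
tamlio would need sylorn (Recipe 8), but sylorn is never obtained.
sylorn would need tamlio and jorash (Recipe 9), but tamlio is never obtained.
qordor: reached.
Reached: qordor — 1 of the 4.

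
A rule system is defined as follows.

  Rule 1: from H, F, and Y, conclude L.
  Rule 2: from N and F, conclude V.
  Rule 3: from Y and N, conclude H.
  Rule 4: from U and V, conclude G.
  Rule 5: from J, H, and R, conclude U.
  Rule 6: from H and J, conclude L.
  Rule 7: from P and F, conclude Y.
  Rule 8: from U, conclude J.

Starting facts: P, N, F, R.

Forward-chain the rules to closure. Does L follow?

From P and F, Rule 7 gives Y.
From Y and N, Rule 3 gives H.
H, F, and Y hold, so L follows (Rule 1).

Yes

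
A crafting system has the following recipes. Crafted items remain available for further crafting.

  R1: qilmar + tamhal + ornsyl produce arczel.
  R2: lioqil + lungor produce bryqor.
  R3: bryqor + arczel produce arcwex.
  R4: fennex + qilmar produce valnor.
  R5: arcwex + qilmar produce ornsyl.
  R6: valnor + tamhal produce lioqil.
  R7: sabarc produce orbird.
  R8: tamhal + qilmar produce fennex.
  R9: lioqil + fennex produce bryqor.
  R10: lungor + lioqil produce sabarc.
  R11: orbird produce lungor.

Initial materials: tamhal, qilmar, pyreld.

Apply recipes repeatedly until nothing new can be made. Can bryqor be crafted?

tamhal + qilmar → fennex (R8).
Using R4, fennex and qilmar make valnor.
Using R6, valnor and tamhal make lioqil.
Using R9, lioqil and fennex make bryqor.

Yes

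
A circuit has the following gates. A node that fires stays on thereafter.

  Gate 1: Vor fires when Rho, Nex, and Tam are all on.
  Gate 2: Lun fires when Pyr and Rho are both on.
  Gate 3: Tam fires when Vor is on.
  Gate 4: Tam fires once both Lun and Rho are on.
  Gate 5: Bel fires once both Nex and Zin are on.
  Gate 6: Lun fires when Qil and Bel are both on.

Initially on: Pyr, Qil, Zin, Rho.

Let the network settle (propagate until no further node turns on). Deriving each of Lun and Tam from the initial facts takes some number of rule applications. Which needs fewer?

Lun

Lun: Pyr and Rho are on, so Lun fires (Gate 2). [1 rule application]
Tam: Gate 2: Pyr and Rho on → Lun on. Lun and Rho are on, so Tam fires (Gate 4). [2 rule applications]
Lun needs fewer.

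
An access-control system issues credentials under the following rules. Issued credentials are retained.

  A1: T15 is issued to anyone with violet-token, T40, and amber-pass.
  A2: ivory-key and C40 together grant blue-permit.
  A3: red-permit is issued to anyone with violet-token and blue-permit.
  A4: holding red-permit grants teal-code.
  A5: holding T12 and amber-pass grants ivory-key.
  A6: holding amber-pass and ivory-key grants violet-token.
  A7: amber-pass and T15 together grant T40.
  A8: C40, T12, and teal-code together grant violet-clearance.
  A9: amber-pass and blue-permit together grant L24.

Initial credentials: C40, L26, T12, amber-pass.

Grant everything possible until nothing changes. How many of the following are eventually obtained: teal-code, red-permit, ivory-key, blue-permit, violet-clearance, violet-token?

Holding T12 and amber-pass grants ivory-key (A5).
Holding ivory-key and C40 grants blue-permit (A2).
Holding amber-pass and ivory-key grants violet-token (A6).
Holding violet-token and blue-permit grants red-permit (A3).
Holding red-permit grants teal-code (A4).
Holding C40, T12, and teal-code grants violet-clearance (A8).
teal-code: reached.
red-permit: reached.
ivory-key: reached.
blue-permit: reached.
violet-clearance: reached.
violet-token: reached.
All 6 are reached.

6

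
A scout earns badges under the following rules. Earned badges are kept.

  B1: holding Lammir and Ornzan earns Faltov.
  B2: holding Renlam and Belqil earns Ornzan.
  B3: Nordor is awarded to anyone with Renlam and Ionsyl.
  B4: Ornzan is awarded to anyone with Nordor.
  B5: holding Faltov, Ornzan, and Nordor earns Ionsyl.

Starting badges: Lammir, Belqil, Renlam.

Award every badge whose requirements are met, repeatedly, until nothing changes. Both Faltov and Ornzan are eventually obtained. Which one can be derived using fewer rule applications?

Ornzan: With Renlam and Belqil, Ornzan is earned (B2). [1 rule application]
Faltov: With Renlam and Belqil, Ornzan is earned (B2). With Lammir and Ornzan, Faltov is earned (B1). [2 rule applications]
Ornzan needs fewer.

Ornzan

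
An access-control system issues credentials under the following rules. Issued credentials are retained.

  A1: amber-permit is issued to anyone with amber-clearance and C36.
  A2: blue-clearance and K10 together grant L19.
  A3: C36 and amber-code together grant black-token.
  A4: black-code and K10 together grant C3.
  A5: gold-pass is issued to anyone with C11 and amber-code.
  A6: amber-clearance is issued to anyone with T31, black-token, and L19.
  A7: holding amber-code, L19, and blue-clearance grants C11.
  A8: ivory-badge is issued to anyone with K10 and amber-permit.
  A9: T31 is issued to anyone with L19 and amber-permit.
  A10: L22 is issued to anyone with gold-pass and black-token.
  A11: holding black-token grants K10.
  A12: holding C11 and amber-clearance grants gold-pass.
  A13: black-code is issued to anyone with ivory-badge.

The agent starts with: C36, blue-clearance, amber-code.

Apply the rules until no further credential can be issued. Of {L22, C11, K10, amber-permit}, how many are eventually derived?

3

Holding C36 and amber-code grants black-token (A3).
Holding black-token grants K10 (A11).
Holding blue-clearance and K10 grants L19 (A2).
Holding amber-code, L19, and blue-clearance grants C11 (A7).
Holding C11 and amber-code grants gold-pass (A5).
Holding gold-pass and black-token grants L22 (A10).
L22: reached.
C11: reached.
K10: reached.
amber-permit would need amber-clearance and C36 (A1), but amber-clearance is never granted.
Reached: L22, C11, and K10 — 3 of the 4.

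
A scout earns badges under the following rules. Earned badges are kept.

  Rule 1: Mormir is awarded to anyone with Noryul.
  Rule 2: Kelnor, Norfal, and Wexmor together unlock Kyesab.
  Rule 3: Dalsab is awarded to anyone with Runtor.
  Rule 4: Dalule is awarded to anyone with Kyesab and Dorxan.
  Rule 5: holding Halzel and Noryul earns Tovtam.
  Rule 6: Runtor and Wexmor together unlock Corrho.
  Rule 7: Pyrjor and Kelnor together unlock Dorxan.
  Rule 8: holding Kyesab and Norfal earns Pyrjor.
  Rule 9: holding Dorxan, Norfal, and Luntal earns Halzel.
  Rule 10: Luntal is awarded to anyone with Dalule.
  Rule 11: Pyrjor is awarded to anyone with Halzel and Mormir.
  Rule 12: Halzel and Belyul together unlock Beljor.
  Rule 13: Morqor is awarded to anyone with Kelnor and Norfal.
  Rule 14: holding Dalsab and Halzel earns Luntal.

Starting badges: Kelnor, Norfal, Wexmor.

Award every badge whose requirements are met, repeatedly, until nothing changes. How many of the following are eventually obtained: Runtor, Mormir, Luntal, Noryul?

1

With Kelnor, Norfal, and Wexmor, Kyesab is earned (Rule 2).
With Kyesab and Norfal, Pyrjor is earned (Rule 8).
With Pyrjor and Kelnor, Dorxan is earned (Rule 7).
With Kyesab and Dorxan, Dalule is earned (Rule 4).
With Dalule, Luntal is earned (Rule 10).
No rule produces Runtor, and it is not given.
Mormir would need Noryul (Rule 1), but Noryul is never earned.
Luntal: reached.
No rule produces Noryul, and it is not given.
Reached: Luntal — 1 of the 4.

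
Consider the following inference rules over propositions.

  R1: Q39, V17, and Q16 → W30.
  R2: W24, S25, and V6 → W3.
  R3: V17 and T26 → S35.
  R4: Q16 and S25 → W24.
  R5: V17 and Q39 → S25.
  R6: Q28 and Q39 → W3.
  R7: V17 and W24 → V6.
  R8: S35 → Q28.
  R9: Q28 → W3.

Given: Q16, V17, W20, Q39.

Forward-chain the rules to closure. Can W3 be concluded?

From V17 and Q39, R5 gives S25.
Q16 and S25 hold, so W24 follows (R4).
V17 and W24 hold, so V6 follows (R7).
From W24, S25, and V6, R2 gives W3.

Yes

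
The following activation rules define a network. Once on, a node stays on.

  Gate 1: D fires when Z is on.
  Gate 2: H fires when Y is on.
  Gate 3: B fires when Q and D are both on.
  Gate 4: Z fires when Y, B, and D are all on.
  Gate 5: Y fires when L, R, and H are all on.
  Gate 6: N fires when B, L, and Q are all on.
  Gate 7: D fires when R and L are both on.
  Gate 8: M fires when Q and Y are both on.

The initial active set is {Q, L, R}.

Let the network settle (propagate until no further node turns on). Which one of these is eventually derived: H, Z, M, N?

N

Gate 7: R and L on → D on.
Q and D are on, so B fires (Gate 3).
Gate 6: B, L, and Q on → N on.
Z would need Y, B, and D (Gate 4), but Y never turns on. M would need Q and Y (Gate 8), but Y never turns on. H would need Y (Gate 2), but Y never turns on.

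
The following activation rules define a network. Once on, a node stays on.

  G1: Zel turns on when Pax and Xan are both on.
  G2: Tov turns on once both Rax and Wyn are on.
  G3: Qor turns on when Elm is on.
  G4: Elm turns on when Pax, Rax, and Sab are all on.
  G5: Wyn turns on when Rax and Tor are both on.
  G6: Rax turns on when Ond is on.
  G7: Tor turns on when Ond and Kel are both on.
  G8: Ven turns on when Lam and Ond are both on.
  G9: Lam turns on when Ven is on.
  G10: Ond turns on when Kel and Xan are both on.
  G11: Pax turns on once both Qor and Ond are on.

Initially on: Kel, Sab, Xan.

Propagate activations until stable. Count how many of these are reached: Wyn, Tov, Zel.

G10: Kel and Xan on → Ond on.
G6: Ond on → Rax on.
Ond and Kel are on, so Tor turns on (G7).
Rax and Tor are on, so Wyn turns on (G5).
G2: Rax and Wyn on → Tov on.
Wyn: reached.
Tov: reached.
Zel would need Pax and Xan (G1), but Pax never turns on.
Reached: Wyn and Tov — 2 of the 3.

2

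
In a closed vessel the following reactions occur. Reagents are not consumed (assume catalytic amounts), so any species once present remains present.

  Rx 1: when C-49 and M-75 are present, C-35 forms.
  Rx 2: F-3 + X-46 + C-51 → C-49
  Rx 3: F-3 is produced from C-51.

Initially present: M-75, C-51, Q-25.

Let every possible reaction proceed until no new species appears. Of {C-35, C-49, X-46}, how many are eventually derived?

C-35 would need C-49 and M-75 (Rx 1), but C-49 never forms.
C-49 would need F-3, X-46, and C-51 (Rx 2), but X-46 never forms.
No rule produces X-46, and it is not given.
None of the 3 are reached.

0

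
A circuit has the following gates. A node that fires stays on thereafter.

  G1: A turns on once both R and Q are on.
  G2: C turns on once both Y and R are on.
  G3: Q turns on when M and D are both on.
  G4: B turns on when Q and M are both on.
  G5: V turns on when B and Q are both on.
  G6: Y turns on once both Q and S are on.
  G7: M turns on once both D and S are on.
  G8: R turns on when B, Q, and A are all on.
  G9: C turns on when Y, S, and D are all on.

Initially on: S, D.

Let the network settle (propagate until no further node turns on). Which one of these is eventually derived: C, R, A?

C

D and S are on, so M turns on (G7).
M and D are on, so Q turns on (G3).
Q and S are on, so Y turns on (G6).
Y, S, and D are on, so C turns on (G9).
A would need R and Q (G1), but R never turns on. R would need B, Q, and A (G8), but A never turns on.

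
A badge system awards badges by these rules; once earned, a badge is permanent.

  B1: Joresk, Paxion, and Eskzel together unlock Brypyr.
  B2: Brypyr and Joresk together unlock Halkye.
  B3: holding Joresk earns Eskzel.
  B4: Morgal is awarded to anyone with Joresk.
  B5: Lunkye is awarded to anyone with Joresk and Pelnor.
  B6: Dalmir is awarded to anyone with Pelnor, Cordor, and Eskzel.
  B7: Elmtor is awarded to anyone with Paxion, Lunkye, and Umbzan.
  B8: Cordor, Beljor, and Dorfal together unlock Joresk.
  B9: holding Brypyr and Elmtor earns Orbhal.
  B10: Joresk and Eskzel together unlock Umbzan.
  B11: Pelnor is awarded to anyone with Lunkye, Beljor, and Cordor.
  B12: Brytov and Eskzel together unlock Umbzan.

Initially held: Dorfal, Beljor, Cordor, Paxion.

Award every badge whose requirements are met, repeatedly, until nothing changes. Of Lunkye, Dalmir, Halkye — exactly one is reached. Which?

Halkye

With Cordor, Beljor, and Dorfal, Joresk is earned (B8).
With Joresk, Eskzel is earned (B3).
With Joresk, Paxion, and Eskzel, Brypyr is earned (B1).
With Brypyr and Joresk, Halkye is earned (B2).
Dalmir would need Pelnor, Cordor, and Eskzel (B6), but Pelnor is never earned. Lunkye would need Joresk and Pelnor (B5), but Pelnor is never earned.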